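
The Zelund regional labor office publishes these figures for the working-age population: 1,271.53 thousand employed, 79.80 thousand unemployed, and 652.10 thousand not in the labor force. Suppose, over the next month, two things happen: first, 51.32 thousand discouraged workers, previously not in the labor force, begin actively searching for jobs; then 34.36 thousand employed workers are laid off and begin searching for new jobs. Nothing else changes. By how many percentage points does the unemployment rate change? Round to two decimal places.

The unemployment rate changes by +5.89 percentage points.

Initially, labor force = 1,271.53 + 79.80 = 1,351.33 thousand, so u = 79.80/1,351.33 = 5.91%.
After the first change, unemployed and labor force both rise by 51.32 → E = 1,271.53, U = 131.12, labor force = 1,402.65 thousand.
After the second change, employed falls and unemployed rises by 34.36; labor force unchanged → E = 1,237.17, U = 165.48, labor force = 1,402.65 thousand.
New unemployment rate = 165.48 / 1,402.65 = 11.80%.
Change = 11.80% − 5.91% = +5.89 percentage points.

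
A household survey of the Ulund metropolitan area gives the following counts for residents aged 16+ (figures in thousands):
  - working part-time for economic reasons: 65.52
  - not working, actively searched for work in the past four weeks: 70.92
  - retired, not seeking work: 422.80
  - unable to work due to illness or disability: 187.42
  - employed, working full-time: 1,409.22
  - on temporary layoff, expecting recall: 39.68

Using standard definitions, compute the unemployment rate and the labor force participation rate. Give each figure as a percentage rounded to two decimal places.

Employed = 65.52 + 1,409.22 = 1,474.74 thousand (anyone who worked, including part-time for economic reasons, counts as employed).
Unemployed = 70.92 + 39.68 = 110.60 thousand (jobless and actively searching, or on temporary layoff).
Labor force = 1,474.74 + 110.60 = 1,585.34 thousand.
Not in labor force = 422.80 + 187.42 = 610.22 thousand (those not working and not actively searching are outside the labor force).
Civilian working-age population = 1,585.34 + 610.22 = 2,195.56 thousand.
Unemployment rate = 110.60 / 1,585.34 = 6.98%.
Labor force participation rate = 1,585.34 / 2,195.56 = 72.21%.

Unemployment rate ≈ 6.98%; labor force participation rate ≈ 72.21%.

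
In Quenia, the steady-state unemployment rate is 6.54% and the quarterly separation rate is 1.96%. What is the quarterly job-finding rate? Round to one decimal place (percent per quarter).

Job-finding rate ≈ 28.0% per quarter.

From u* = s/(s+f): f = s·(1−u)/u.
f = 1.96 × (1 − 0.0654) / 0.0654 = 1.8318 / 0.0654 ≈ 28.0% per quarter.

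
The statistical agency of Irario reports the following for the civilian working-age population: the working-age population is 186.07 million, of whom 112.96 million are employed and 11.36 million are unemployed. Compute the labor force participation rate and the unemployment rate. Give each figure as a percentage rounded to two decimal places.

Labor force participation rate ≈ 66.81%; unemployment rate ≈ 9.14%.

Labor force = employed + unemployed = 112.96 + 11.36 = 124.32 million.
Unemployment rate = 11.36 / 124.32 = 9.14%.
Labor force participation rate = 124.32 / 186.07 = 66.81%.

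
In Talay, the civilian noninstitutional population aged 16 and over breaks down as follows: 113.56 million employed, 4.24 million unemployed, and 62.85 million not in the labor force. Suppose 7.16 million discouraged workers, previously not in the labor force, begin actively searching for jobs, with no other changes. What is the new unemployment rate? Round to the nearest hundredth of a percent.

Initially, labor force = 113.56 + 4.24 = 117.80 million, so u = 4.24/117.80 = 3.60%.
After the change, unemployed and labor force both rise by 7.16 → E = 113.56, U = 11.40, labor force = 124.96 million.
New unemployment rate = 11.40 / 124.96 = 9.12%.

New unemployment rate ≈ 9.12%.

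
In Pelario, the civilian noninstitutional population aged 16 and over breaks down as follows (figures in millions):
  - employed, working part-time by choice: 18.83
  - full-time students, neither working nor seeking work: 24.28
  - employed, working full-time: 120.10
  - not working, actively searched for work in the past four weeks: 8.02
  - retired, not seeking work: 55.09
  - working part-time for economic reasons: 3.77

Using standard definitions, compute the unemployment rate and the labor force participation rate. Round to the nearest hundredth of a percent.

Unemployment rate ≈ 5.32%; labor force participation rate ≈ 65.50%.

Employed = 18.83 + 120.10 + 3.77 = 142.70 million (anyone who worked, including part-time for economic reasons, counts as employed).
Unemployed = 8.02 million.
Labor force = 142.70 + 8.02 = 150.72 million.
Not in labor force = 24.28 + 55.09 = 79.37 million (those not working and not actively searching are outside the labor force).
Civilian working-age population = 150.72 + 79.37 = 230.09 million.
Unemployment rate = 8.02 / 150.72 = 5.32%.
Labor force participation rate = 150.72 / 230.09 = 65.50%.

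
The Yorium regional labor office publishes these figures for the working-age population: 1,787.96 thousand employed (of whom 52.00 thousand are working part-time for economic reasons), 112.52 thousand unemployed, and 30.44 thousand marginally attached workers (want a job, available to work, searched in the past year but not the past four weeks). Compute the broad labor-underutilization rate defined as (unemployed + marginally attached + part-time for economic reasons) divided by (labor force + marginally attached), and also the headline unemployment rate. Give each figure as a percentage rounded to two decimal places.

Broad underutilization rate ≈ 10.10%; headline unemployment rate ≈ 5.92%.

Labor force = 1,787.96 + 112.52 = 1,900.48 thousand.
Numerator = 112.52 + 30.44 + 52.00 = 194.96 thousand.
Denominator = 1,900.48 + 30.44 = 1,930.92 thousand.
Broad rate = 194.96 / 1,930.92 = 10.10%.
Headline unemployment rate = 112.52 / 1,900.48 = 5.92%.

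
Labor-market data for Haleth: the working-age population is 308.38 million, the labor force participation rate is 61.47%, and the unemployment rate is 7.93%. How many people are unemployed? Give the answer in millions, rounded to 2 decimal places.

About 15.03 million are unemployed.

Labor force = 0.6147 × 308.38 = 189.56 million.
Unemployed = 0.0793 × 189.56 ≈ 15.03 million.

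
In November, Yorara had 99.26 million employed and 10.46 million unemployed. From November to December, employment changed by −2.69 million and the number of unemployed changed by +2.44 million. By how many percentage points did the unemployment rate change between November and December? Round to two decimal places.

November: labor force = 99.26 + 10.46 = 109.72; u = 10.46/109.72 = 9.53%.
December: labor force = 96.57 + 12.90 = 109.47; u = 12.90/109.47 = 11.78%.
Change = 11.78% − 9.53% = +2.25 pp.

The unemployment rate changed by +2.25 percentage points.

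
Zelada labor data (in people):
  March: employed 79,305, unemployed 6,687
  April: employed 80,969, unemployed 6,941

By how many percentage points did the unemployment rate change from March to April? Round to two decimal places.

March: labor force = 79,305 + 6,687 = 85,992; u = 6,687/85,992 = 7.78%.
April: labor force = 80,969 + 6,941 = 87,910; u = 6,941/87,910 = 7.90%.
Change = 7.90% − 7.78% = +0.12 pp.

The unemployment rate changed by +0.12 percentage points.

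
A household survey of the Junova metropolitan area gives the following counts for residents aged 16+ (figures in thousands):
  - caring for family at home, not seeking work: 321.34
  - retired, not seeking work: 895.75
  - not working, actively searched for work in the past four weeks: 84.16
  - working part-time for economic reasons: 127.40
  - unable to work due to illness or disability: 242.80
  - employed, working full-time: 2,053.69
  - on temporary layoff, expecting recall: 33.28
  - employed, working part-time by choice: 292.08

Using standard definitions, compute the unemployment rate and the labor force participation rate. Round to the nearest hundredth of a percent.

Employed = 127.40 + 2,053.69 + 292.08 = 2,473.17 thousand (anyone who worked, including part-time for economic reasons, counts as employed).
Unemployed = 84.16 + 33.28 = 117.44 thousand (jobless and actively searching, or on temporary layoff).
Labor force = 2,473.17 + 117.44 = 2,590.61 thousand.
Not in labor force = 321.34 + 895.75 + 242.80 = 1,459.89 thousand (those not working and not actively searching are outside the labor force).
Civilian working-age population = 2,590.61 + 1,459.89 = 4,050.50 thousand.
Unemployment rate = 117.44 / 2,590.61 = 4.53%.
Labor force participation rate = 2,590.61 / 4,050.50 = 63.96%.

Unemployment rate ≈ 4.53%; labor force participation rate ≈ 63.96%.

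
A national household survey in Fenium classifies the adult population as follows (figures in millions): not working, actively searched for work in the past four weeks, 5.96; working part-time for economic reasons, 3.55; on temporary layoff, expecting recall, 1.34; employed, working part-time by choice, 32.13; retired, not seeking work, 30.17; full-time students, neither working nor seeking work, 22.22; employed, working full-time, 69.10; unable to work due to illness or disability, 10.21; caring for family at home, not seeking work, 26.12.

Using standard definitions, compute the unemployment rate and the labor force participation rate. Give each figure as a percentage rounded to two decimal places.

Employed = 3.55 + 32.13 + 69.10 = 104.78 million (anyone who worked, including part-time for economic reasons, counts as employed).
Unemployed = 5.96 + 1.34 = 7.30 million (jobless and actively searching, or on temporary layoff).
Labor force = 104.78 + 7.30 = 112.08 million.
Not in labor force = 30.17 + 22.22 + 10.21 + 26.12 = 88.72 million (those not working and not actively searching are outside the labor force).
Civilian working-age population = 112.08 + 88.72 = 200.80 million.
Unemployment rate = 7.30 / 112.08 = 6.51%.
Labor force participation rate = 112.08 / 200.80 = 55.82%.

Unemployment rate ≈ 6.51%; labor force participation rate ≈ 55.82%.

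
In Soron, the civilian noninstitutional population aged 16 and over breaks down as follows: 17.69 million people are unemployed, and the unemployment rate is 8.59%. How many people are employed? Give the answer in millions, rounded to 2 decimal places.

Labor force = U / u = 17.69 / 0.0859 ≈ 205.94 million.
Employed = labor force − unemployed = 205.94 − 17.69 = 188.25 million.

About 188.25 million are employed.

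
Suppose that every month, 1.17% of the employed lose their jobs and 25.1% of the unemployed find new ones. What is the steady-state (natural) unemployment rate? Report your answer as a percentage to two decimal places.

Steady-state unemployment rate ≈ 4.45%.

At steady state the flows balance: s·E = f·U, so U/(E+U) = s/(s+f).
u* = 1.17 / (1.17 + 25.1) = 1.17 / 26.27 = 4.45%.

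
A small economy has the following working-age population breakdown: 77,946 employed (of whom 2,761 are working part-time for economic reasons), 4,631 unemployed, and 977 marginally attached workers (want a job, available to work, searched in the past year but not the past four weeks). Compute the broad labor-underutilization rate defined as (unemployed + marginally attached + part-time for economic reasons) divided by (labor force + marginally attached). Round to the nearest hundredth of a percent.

Labor force = 77,946 + 4,631 = 82,577.
Numerator = 4,631 + 977 + 2,761 = 8,369.
Denominator = 82,577 + 977 = 83,554.
Broad rate = 8,369 / 83,554 = 10.02%.

Broad underutilization rate ≈ 10.02%.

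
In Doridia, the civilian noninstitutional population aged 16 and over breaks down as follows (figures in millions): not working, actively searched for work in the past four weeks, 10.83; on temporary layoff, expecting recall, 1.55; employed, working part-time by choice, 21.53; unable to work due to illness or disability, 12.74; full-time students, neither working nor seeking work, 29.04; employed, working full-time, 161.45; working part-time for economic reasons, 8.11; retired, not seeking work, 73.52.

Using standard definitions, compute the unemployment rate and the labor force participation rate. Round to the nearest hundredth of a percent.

Employed = 21.53 + 161.45 + 8.11 = 191.09 million (anyone who worked, including part-time for economic reasons, counts as employed).
Unemployed = 10.83 + 1.55 = 12.38 million (jobless and actively searching, or on temporary layoff).
Labor force = 191.09 + 12.38 = 203.47 million.
Not in labor force = 12.74 + 29.04 + 73.52 = 115.30 million (those not working and not actively searching are outside the labor force).
Civilian working-age population = 203.47 + 115.30 = 318.77 million.
Unemployment rate = 12.38 / 203.47 = 6.08%.
Labor force participation rate = 203.47 / 318.77 = 63.83%.

Unemployment rate ≈ 6.08%; labor force participation rate ≈ 63.83%.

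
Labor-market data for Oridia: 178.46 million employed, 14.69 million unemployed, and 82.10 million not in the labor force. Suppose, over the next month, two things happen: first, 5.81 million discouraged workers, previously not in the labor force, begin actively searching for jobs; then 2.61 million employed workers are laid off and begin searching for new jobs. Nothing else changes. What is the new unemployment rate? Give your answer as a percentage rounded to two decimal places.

Initially, labor force = 178.46 + 14.69 = 193.15 million, so u = 14.69/193.15 = 7.61%.
After the first change, unemployed and labor force both rise by 5.81 → E = 178.46, U = 20.50, labor force = 198.96 million.
After the second change, employed falls and unemployed rises by 2.61; labor force unchanged → E = 175.85, U = 23.11, labor force = 198.96 million.
New unemployment rate = 23.11 / 198.96 = 11.62%.

New unemployment rate ≈ 11.62%.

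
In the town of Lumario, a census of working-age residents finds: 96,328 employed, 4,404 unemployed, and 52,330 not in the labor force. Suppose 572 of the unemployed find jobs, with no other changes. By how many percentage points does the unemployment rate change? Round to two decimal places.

Initially, labor force = 96,328 + 4,404 = 100,732, so u = 4,404/100,732 = 4.37%.
After the change, unemployed falls and employed rises by 572; labor force unchanged → E = 96,900, U = 3,832, labor force = 100,732.
New unemployment rate = 3,832 / 100,732 = 3.80%.
Change = 3.80% − 4.37% = −0.57 percentage points.

The unemployment rate changes by −0.57 percentage points.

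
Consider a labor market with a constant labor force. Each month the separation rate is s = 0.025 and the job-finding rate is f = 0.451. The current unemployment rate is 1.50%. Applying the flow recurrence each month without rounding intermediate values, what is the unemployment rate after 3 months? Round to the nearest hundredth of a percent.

With a fixed labor force, u_{t+1} = u_t + s·(1−u_t) − f·u_t = u_t·(1−s−f) + s.
Here 1−s−f = 0.524 and s = 0.025.
u_1 = 0.015000 × 0.524 + 0.025 = 0.032860.
u_2 = 0.032860 × 0.524 + 0.025 = 0.042219.
u_3 = 0.042219 × 0.524 + 0.025 = 0.047123.

Unemployment rate after three months ≈ 4.71%.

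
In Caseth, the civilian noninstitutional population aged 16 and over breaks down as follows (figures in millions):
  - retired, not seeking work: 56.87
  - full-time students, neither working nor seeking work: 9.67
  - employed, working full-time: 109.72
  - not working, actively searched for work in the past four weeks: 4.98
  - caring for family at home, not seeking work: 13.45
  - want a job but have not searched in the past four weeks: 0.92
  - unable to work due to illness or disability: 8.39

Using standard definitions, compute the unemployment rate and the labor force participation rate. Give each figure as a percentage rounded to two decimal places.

Unemployment rate ≈ 4.34%; labor force participation rate ≈ 56.23%.

Employed = 109.72 million.
Unemployed = 4.98 million.
Labor force = 109.72 + 4.98 = 114.70 million.
Not in labor force = 56.87 + 9.67 + 13.45 + 0.92 + 8.39 = 89.30 million (those not working and not actively searching are outside the labor force — including those who want a job but have given up searching).
Civilian working-age population = 114.70 + 89.30 = 204.00 million.
Unemployment rate = 4.98 / 114.70 = 4.34%.
Labor force participation rate = 114.70 / 204.00 = 56.23%.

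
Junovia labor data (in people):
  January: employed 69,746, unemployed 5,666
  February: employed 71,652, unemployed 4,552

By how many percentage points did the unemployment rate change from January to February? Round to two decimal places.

The unemployment rate changed by −1.54 percentage points.

January: labor force = 69,746 + 5,666 = 75,412; u = 5,666/75,412 = 7.51%.
February: labor force = 71,652 + 4,552 = 76,204; u = 4,552/76,204 = 5.97%.
Change = 5.97% − 7.51% = −1.54 pp.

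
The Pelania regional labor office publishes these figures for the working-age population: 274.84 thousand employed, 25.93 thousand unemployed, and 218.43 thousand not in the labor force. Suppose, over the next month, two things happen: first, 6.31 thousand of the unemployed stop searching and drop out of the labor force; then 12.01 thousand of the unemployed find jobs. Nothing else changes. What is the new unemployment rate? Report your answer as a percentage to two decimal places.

New unemployment rate ≈ 2.58%.

Initially, labor force = 274.84 + 25.93 = 300.77 thousand, so u = 25.93/300.77 = 8.62%.
After the first change, unemployed and labor force both fall by 6.31 → E = 274.84, U = 19.62, labor force = 294.46 thousand.
After the second change, unemployed falls and employed rises by 12.01; labor force unchanged → E = 286.85, U = 7.61, labor force = 294.46 thousand.
New unemployment rate = 7.61 / 294.46 = 2.58%.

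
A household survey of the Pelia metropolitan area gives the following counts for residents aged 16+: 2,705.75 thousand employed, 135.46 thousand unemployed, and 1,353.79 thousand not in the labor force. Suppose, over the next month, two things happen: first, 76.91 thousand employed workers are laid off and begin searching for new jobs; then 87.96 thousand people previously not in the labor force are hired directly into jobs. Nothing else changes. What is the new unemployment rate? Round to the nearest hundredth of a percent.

New unemployment rate ≈ 7.25%.

Initially, labor force = 2,705.75 + 135.46 = 2,841.21 thousand, so u = 135.46/2,841.21 = 4.77%.
After the first change, employed falls and unemployed rises by 76.91; labor force unchanged → E = 2,628.84, U = 212.37, labor force = 2,841.21 thousand.
After the second change, employed and labor force both rise by 87.96; unemployed unchanged → E = 2,716.80, U = 212.37, labor force = 2,929.17 thousand.
New unemployment rate = 212.37 / 2,929.17 = 7.25%.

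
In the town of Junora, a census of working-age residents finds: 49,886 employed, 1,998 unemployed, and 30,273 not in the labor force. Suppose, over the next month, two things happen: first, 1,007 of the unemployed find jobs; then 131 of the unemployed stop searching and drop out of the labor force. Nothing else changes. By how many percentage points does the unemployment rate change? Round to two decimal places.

Initially, labor force = 49,886 + 1,998 = 51,884, so u = 1,998/51,884 = 3.85%.
After the first change, unemployed falls and employed rises by 1,007; labor force unchanged → E = 50,893, U = 991, labor force = 51,884.
After the second change, unemployed and labor force both fall by 131 → E = 50,893, U = 860, labor force = 51,753.
New unemployment rate = 860 / 51,753 = 1.66%.
Change = 1.66% − 3.85% = −2.19 percentage points.

The unemployment rate changes by −2.19 percentage points.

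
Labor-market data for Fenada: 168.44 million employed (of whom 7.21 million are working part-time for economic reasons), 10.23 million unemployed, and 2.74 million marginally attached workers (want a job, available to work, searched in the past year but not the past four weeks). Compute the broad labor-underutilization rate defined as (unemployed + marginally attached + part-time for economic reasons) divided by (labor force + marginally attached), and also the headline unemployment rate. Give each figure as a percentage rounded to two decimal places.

Broad underutilization rate ≈ 11.12%; headline unemployment rate ≈ 5.73%.

Labor force = 168.44 + 10.23 = 178.67 million.
Numerator = 10.23 + 2.74 + 7.21 = 20.18 million.
Denominator = 178.67 + 2.74 = 181.41 million.
Broad rate = 20.18 / 181.41 = 11.12%.
Headline unemployment rate = 10.23 / 178.67 = 5.73%.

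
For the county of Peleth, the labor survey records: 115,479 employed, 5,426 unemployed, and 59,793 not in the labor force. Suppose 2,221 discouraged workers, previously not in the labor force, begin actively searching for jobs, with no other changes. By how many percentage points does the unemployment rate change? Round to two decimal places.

Initially, labor force = 115,479 + 5,426 = 120,905, so u = 5,426/120,905 = 4.49%.
After the change, unemployed and labor force both rise by 2,221 → E = 115,479, U = 7,647, labor force = 123,126.
New unemployment rate = 7,647 / 123,126 = 6.21%.
Change = 6.21% − 4.49% = +1.72 percentage points.

The unemployment rate changes by +1.72 percentage points.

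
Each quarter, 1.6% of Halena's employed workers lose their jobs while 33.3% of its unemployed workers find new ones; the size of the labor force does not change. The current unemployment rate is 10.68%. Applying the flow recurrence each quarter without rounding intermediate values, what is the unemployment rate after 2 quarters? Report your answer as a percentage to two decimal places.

Unemployment rate after two quarters ≈ 7.17%.

With a fixed labor force, u_{t+1} = u_t + s·(1−u_t) − f·u_t = u_t·(1−s−f) + s.
Here 1−s−f = 0.651 and s = 0.016.
u_1 = 0.106800 × 0.651 + 0.016 = 0.085527.
u_2 = 0.085527 × 0.651 + 0.016 = 0.071678.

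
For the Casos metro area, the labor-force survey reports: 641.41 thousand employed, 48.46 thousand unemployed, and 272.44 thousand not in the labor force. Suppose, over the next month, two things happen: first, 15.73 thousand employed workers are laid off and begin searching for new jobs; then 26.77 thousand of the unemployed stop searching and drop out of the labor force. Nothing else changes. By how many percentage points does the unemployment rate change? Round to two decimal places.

The unemployment rate changes by −1.38 percentage points.

Initially, labor force = 641.41 + 48.46 = 689.87 thousand, so u = 48.46/689.87 = 7.02%.
After the first change, employed falls and unemployed rises by 15.73; labor force unchanged → E = 625.68, U = 64.19, labor force = 689.87 thousand.
After the second change, unemployed and labor force both fall by 26.77 → E = 625.68, U = 37.42, labor force = 663.10 thousand.
New unemployment rate = 37.42 / 663.10 = 5.64%.
Change = 5.64% − 7.02% = −1.38 percentage points.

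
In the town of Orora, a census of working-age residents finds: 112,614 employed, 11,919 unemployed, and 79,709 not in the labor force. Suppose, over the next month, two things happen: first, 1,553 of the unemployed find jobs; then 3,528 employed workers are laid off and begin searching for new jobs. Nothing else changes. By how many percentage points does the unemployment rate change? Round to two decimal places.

Initially, labor force = 112,614 + 11,919 = 124,533, so u = 11,919/124,533 = 9.57%.
After the first change, unemployed falls and employed rises by 1,553; labor force unchanged → E = 114,167, U = 10,366, labor force = 124,533.
After the second change, employed falls and unemployed rises by 3,528; labor force unchanged → E = 110,639, U = 13,894, labor force = 124,533.
New unemployment rate = 13,894 / 124,533 = 11.16%.
Change = 11.16% − 9.57% = +1.59 percentage points.

The unemployment rate changes by +1.59 percentage points.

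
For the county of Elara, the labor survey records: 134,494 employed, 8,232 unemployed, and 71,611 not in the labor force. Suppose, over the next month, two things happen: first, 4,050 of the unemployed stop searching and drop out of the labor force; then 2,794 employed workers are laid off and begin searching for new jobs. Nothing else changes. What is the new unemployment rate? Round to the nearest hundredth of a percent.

New unemployment rate ≈ 5.03%.

Initially, labor force = 134,494 + 8,232 = 142,726, so u = 8,232/142,726 = 5.77%.
After the first change, unemployed and labor force both fall by 4,050 → E = 134,494, U = 4,182, labor force = 138,676.
After the second change, employed falls and unemployed rises by 2,794; labor force unchanged → E = 131,700, U = 6,976, labor force = 138,676.
New unemployment rate = 6,976 / 138,676 = 5.03%.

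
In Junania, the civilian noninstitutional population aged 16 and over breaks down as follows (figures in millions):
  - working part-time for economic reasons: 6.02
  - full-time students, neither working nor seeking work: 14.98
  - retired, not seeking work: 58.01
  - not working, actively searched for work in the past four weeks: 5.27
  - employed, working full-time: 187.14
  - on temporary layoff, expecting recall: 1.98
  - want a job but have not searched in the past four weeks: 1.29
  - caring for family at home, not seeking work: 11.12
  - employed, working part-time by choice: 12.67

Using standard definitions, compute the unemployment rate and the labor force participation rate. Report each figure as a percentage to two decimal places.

Employed = 6.02 + 187.14 + 12.67 = 205.83 million (anyone who worked, including part-time for economic reasons, counts as employed).
Unemployed = 5.27 + 1.98 = 7.25 million (jobless and actively searching, or on temporary layoff).
Labor force = 205.83 + 7.25 = 213.08 million.
Not in labor force = 14.98 + 58.01 + 1.29 + 11.12 = 85.40 million (those not working and not actively searching are outside the labor force — including those who want a job but have given up searching).
Civilian working-age population = 213.08 + 85.40 = 298.48 million.
Unemployment rate = 7.25 / 213.08 = 3.40%.
Labor force participation rate = 213.08 / 298.48 = 71.39%.

Unemployment rate ≈ 3.40%; labor force participation rate ≈ 71.39%.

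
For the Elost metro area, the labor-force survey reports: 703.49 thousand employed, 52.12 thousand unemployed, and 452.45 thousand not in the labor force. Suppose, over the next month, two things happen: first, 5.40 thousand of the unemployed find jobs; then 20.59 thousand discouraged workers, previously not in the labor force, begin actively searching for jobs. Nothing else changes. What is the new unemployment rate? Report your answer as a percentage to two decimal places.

New unemployment rate ≈ 8.67%.

Initially, labor force = 703.49 + 52.12 = 755.61 thousand, so u = 52.12/755.61 = 6.90%.
After the first change, unemployed falls and employed rises by 5.40; labor force unchanged → E = 708.89, U = 46.72, labor force = 755.61 thousand.
After the second change, unemployed and labor force both rise by 20.59 → E = 708.89, U = 67.31, labor force = 776.20 thousand.
New unemployment rate = 67.31 / 776.20 = 8.67%.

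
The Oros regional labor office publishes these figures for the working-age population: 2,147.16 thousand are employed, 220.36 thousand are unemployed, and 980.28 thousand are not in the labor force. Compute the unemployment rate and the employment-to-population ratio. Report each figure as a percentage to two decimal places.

Labor force = employed + unemployed = 2,147.16 + 220.36 = 2,367.52 thousand.
Working-age population = 2,367.52 + 980.28 = 3,347.80 thousand.
Unemployment rate = 220.36 / 2,367.52 = 9.31%.
Employment-population ratio = 2,147.16 / 3,347.80 = 64.14%.

Unemployment rate ≈ 9.31%; employment-population ratio ≈ 64.14%.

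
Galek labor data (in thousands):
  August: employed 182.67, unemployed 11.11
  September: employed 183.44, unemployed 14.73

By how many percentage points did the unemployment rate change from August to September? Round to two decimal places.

August: labor force = 182.67 + 11.11 = 193.78; u = 11.11/193.78 = 5.73%.
September: labor force = 183.44 + 14.73 = 198.17; u = 14.73/198.17 = 7.43%.
Change = 7.43% − 5.73% = +1.70 pp.

The unemployment rate changed by +1.70 percentage points.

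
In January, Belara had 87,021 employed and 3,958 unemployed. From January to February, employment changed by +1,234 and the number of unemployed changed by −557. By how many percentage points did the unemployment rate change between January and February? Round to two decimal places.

The unemployment rate changed by −0.64 percentage points.

January: labor force = 87,021 + 3,958 = 90,979; u = 3,958/90,979 = 4.35%.
February: labor force = 88,255 + 3,401 = 91,656; u = 3,401/91,656 = 3.71%.
Change = 3.71% − 4.35% = −0.64 pp.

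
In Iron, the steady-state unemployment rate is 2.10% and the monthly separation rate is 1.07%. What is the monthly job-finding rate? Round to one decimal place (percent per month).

From u* = s/(s+f): f = s·(1−u)/u.
f = 1.07 × (1 − 0.0210) / 0.0210 = 1.0475 / 0.0210 ≈ 49.9% per month.

Job-finding rate ≈ 49.9% per month.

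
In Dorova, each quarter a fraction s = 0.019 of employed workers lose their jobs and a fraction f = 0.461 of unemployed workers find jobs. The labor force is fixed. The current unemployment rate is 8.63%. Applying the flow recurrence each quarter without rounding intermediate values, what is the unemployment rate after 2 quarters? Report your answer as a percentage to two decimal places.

Unemployment rate after two quarters ≈ 5.22%.

With a fixed labor force, u_{t+1} = u_t + s·(1−u_t) − f·u_t = u_t·(1−s−f) + s.
Here 1−s−f = 0.520 and s = 0.019.
u_1 = 0.086300 × 0.520 + 0.019 = 0.063876.
u_2 = 0.063876 × 0.520 + 0.019 = 0.052216.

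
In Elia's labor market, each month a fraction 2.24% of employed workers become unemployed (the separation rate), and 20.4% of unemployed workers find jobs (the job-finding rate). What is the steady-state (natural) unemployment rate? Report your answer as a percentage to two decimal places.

Steady-state unemployment rate ≈ 9.89%.

At steady state the flows balance: s·E = f·U, so U/(E+U) = s/(s+f).
u* = 2.24 / (2.24 + 20.4) = 2.24 / 22.64 = 9.89%.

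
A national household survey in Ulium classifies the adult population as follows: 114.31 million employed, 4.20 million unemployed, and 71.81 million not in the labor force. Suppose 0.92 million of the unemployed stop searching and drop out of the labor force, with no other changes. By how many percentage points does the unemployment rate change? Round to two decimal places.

Initially, labor force = 114.31 + 4.20 = 118.51 million, so u = 4.20/118.51 = 3.54%.
After the change, unemployed and labor force both fall by 0.92 → E = 114.31, U = 3.28, labor force = 117.59 million.
New unemployment rate = 3.28 / 117.59 = 2.79%.
Change = 2.79% − 3.54% = −0.75 percentage points.

The unemployment rate changes by −0.75 percentage points.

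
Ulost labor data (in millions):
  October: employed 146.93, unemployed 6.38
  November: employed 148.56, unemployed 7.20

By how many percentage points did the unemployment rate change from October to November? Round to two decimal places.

The unemployment rate changed by +0.46 percentage points.

October: labor force = 146.93 + 6.38 = 153.31; u = 6.38/153.31 = 4.16%.
November: labor force = 148.56 + 7.20 = 155.76; u = 7.20/155.76 = 4.62%.
Change = 4.62% − 4.16% = +0.46 pp.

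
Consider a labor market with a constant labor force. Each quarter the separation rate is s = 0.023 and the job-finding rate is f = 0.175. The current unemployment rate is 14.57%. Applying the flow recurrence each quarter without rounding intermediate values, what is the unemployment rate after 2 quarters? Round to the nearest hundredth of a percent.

Unemployment rate after two quarters ≈ 13.52%.

With a fixed labor force, u_{t+1} = u_t + s·(1−u_t) − f·u_t = u_t·(1−s−f) + s.
Here 1−s−f = 0.802 and s = 0.023.
u_1 = 0.145700 × 0.802 + 0.023 = 0.139851.
u_2 = 0.139851 × 0.802 + 0.023 = 0.135161.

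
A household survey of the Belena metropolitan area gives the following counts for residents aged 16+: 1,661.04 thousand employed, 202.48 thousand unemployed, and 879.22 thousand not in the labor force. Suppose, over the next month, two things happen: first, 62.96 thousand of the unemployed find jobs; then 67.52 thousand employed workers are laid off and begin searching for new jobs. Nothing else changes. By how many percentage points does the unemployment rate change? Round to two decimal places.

The unemployment rate changes by +0.24 percentage points.

Initially, labor force = 1,661.04 + 202.48 = 1,863.52 thousand, so u = 202.48/1,863.52 = 10.87%.
After the first change, unemployed falls and employed rises by 62.96; labor force unchanged → E = 1,724.00, U = 139.52, labor force = 1,863.52 thousand.
After the second change, employed falls and unemployed rises by 67.52; labor force unchanged → E = 1,656.48, U = 207.04, labor force = 1,863.52 thousand.
New unemployment rate = 207.04 / 1,863.52 = 11.11%.
Change = 11.11% − 10.87% = +0.24 percentage points.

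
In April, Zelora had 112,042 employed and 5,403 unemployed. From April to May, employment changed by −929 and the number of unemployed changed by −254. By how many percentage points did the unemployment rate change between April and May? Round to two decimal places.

April: labor force = 112,042 + 5,403 = 117,445; u = 5,403/117,445 = 4.60%.
May: labor force = 111,113 + 5,149 = 116,262; u = 5,149/116,262 = 4.43%.
Change = 4.43% − 4.60% = −0.17 pp.

The unemployment rate changed by −0.17 percentage points.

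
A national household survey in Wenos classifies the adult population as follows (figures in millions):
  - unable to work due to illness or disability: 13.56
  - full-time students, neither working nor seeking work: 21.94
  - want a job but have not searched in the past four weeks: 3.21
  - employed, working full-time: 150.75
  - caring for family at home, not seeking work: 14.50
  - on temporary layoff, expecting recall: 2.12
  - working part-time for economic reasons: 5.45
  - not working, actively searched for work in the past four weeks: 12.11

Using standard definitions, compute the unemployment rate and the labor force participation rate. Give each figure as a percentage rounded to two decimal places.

Unemployment rate ≈ 8.35%; labor force participation rate ≈ 76.21%.

Employed = 150.75 + 5.45 = 156.20 million (anyone who worked, including part-time for economic reasons, counts as employed).
Unemployed = 2.12 + 12.11 = 14.23 million (jobless and actively searching, or on temporary layoff).
Labor force = 156.20 + 14.23 = 170.43 million.
Not in labor force = 13.56 + 21.94 + 3.21 + 14.50 = 53.21 million (those not working and not actively searching are outside the labor force — including those who want a job but have given up searching).
Civilian working-age population = 170.43 + 53.21 = 223.64 million.
Unemployment rate = 14.23 / 170.43 = 8.35%.
Labor force participation rate = 170.43 / 223.64 = 76.21%.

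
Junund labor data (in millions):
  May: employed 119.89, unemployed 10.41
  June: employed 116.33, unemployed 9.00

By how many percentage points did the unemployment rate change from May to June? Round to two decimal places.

May: labor force = 119.89 + 10.41 = 130.30; u = 10.41/130.30 = 7.99%.
June: labor force = 116.33 + 9.00 = 125.33; u = 9.00/125.33 = 7.18%.
Change = 7.18% − 7.99% = −0.81 pp.

The unemployment rate changed by −0.81 percentage points.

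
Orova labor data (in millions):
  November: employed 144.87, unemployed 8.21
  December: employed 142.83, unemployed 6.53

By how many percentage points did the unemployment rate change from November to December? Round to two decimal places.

The unemployment rate changed by −0.99 percentage points.

November: labor force = 144.87 + 8.21 = 153.08; u = 8.21/153.08 = 5.36%.
December: labor force = 142.83 + 6.53 = 149.36; u = 6.53/149.36 = 4.37%.
Change = 4.37% − 5.36% = −0.99 pp.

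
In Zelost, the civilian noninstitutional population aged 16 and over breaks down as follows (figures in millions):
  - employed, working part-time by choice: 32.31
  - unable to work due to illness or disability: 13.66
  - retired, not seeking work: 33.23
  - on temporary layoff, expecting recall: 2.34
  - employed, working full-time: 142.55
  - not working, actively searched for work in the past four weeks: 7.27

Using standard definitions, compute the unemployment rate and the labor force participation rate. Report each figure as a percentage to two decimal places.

Employed = 32.31 + 142.55 = 174.86 million.
Unemployed = 2.34 + 7.27 = 9.61 million (jobless and actively searching, or on temporary layoff).
Labor force = 174.86 + 9.61 = 184.47 million.
Not in labor force = 13.66 + 33.23 = 46.89 million (those not working and not actively searching are outside the labor force).
Civilian working-age population = 184.47 + 46.89 = 231.36 million.
Unemployment rate = 9.61 / 184.47 = 5.21%.
Labor force participation rate = 184.47 / 231.36 = 79.73%.

Unemployment rate ≈ 5.21%; labor force participation rate ≈ 79.73%.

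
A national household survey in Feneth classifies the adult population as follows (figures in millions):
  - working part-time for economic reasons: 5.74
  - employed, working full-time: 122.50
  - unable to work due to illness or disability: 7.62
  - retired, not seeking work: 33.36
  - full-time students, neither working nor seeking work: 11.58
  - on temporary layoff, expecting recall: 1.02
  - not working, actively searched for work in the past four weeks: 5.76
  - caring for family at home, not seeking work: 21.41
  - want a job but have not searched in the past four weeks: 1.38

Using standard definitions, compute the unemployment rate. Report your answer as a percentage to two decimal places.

Unemployment rate ≈ 5.02%.

Employed = 5.74 + 122.50 = 128.24 million (anyone who worked, including part-time for economic reasons, counts as employed).
Unemployed = 1.02 + 5.76 = 6.78 million (jobless and actively searching, or on temporary layoff).
Labor force = 128.24 + 6.78 = 135.02 million.
Unemployment rate = 6.78 / 135.02 = 5.02%.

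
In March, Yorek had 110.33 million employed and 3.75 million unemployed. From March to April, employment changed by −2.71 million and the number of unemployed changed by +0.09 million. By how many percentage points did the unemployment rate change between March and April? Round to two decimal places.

March: labor force = 110.33 + 3.75 = 114.08; u = 3.75/114.08 = 3.29%.
April: labor force = 107.62 + 3.84 = 111.46; u = 3.84/111.46 = 3.45%.
Change = 3.45% − 3.29% = +0.16 pp.

The unemployment rate changed by +0.16 percentage points.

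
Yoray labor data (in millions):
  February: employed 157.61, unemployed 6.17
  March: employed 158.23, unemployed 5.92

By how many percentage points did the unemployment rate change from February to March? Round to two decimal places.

The unemployment rate changed by −0.16 percentage points.

February: labor force = 157.61 + 6.17 = 163.78; u = 6.17/163.78 = 3.77%.
March: labor force = 158.23 + 5.92 = 164.15; u = 5.92/164.15 = 3.61%.
Change = 3.61% − 3.77% = −0.16 pp.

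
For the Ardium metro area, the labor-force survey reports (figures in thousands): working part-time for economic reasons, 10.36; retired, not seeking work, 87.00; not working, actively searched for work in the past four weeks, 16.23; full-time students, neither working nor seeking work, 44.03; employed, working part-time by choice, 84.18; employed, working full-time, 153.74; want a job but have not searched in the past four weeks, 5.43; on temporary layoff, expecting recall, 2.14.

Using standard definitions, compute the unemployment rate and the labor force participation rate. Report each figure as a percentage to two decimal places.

Employed = 10.36 + 84.18 + 153.74 = 248.28 thousand (anyone who worked, including part-time for economic reasons, counts as employed).
Unemployed = 16.23 + 2.14 = 18.37 thousand (jobless and actively searching, or on temporary layoff).
Labor force = 248.28 + 18.37 = 266.65 thousand.
Not in labor force = 87.00 + 44.03 + 5.43 = 136.46 thousand (those not working and not actively searching are outside the labor force — including those who want a job but have given up searching).
Civilian working-age population = 266.65 + 136.46 = 403.11 thousand.
Unemployment rate = 18.37 / 266.65 = 6.89%.
Labor force participation rate = 266.65 / 403.11 = 66.15%.

Unemployment rate ≈ 6.89%; labor force participation rate ≈ 66.15%.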